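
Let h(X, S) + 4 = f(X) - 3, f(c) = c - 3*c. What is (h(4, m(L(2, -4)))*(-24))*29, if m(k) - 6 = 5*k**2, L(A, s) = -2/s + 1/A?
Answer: 10440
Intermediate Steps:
L(A, s) = 1/A - 2/s (L(A, s) = -2/s + 1/A = 1/A - 2/s)
m(k) = 6 + 5*k**2
f(c) = -2*c
h(X, S) = -7 - 2*X (h(X, S) = -4 + (-2*X - 3) = -4 + (-3 - 2*X) = -7 - 2*X)
(h(4, m(L(2, -4)))*(-24))*29 = ((-7 - 2*4)*(-24))*29 = ((-7 - 8)*(-24))*29 = -15*(-24)*29 = 360*29 = 10440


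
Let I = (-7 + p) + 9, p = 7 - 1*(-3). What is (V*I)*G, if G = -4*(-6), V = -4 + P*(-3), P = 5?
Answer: -5472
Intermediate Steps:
p = 10 (p = 7 + 3 = 10)
V = -19 (V = -4 + 5*(-3) = -4 - 15 = -19)
I = 12 (I = (-7 + 10) + 9 = 3 + 9 = 12)
G = 24
(V*I)*G = -19*12*24 = -228*24 = -5472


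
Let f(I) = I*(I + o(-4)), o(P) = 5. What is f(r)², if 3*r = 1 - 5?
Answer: 1936/81 ≈ 23.901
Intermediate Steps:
r = -4/3 (r = (1 - 5)/3 = (⅓)*(-4) = -4/3 ≈ -1.3333)
f(I) = I*(5 + I) (f(I) = I*(I + 5) = I*(5 + I))
f(r)² = (-4*(5 - 4/3)/3)² = (-4/3*11/3)² = (-44/9)² = 1936/81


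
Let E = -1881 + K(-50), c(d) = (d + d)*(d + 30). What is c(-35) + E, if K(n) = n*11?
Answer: -2081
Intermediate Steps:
K(n) = 11*n
c(d) = 2*d*(30 + d) (c(d) = (2*d)*(30 + d) = 2*d*(30 + d))
E = -2431 (E = -1881 + 11*(-50) = -1881 - 550 = -2431)
c(-35) + E = 2*(-35)*(30 - 35) - 2431 = 2*(-35)*(-5) - 2431 = 350 - 2431 = -2081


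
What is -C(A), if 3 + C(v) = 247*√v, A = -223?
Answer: 3 - 247*I*√223 ≈ 3.0 - 3688.5*I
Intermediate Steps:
C(v) = -3 + 247*√v
-C(A) = -(-3 + 247*√(-223)) = -(-3 + 247*(I*√223)) = -(-3 + 247*I*√223) = 3 - 247*I*√223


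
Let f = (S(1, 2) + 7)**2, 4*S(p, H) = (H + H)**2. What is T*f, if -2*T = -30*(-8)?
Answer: -14520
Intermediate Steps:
S(p, H) = H**2 (S(p, H) = (H + H)**2/4 = (2*H)**2/4 = (4*H**2)/4 = H**2)
T = -120 (T = -(-15)*(-8) = -1/2*240 = -120)
f = 121 (f = (2**2 + 7)**2 = (4 + 7)**2 = 11**2 = 121)
T*f = -120*121 = -14520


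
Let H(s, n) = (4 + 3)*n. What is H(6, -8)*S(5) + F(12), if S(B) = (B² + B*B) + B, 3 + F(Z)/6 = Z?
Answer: -3026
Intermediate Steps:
H(s, n) = 7*n
F(Z) = -18 + 6*Z
S(B) = B + 2*B² (S(B) = (B² + B²) + B = 2*B² + B = B + 2*B²)
H(6, -8)*S(5) + F(12) = (7*(-8))*(5*(1 + 2*5)) + (-18 + 6*12) = -280*(1 + 10) + (-18 + 72) = -280*11 + 54 = -56*55 + 54 = -3080 + 54 = -3026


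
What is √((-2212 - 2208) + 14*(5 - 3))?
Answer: 6*I*√122 ≈ 66.272*I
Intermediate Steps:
√((-2212 - 2208) + 14*(5 - 3)) = √(-4420 + 14*2) = √(-4420 + 28) = √(-4392) = 6*I*√122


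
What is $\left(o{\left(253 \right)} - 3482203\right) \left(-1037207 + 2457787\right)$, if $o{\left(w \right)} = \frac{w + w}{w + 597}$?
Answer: $- \frac{420473502826552}{85} \approx -4.9467 \cdot 10^{12}$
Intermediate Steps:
$o{\left(w \right)} = \frac{2 w}{597 + w}$
$\left(o{\left(253 \right)} - 3482203\right) \left(-1037207 + 2457787\right) = \left(2 \cdot 253 \frac{1}{597 + 253} - 3482203\right) \left(-1037207 + 2457787\right) = \left(2 \cdot 253 \cdot \frac{1}{850} - 3482203\right) 1420580 = \left(\frac{253}{425} - 3482203\right) 1420580 = \left(- \frac{1479936022}{425}\right) 1420580 = - \frac{420473502826552}{85}$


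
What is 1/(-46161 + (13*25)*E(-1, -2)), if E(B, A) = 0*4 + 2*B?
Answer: -1/46811 ≈ -2.1363e-5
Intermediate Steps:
E(B, A) = 2*B (E(B, A) = 0 + 2*B = 2*B)
1/(-46161 + (13*25)*E(-1, -2)) = 1/(-46161 + (13*25)*(2*(-1))) = 1/(-46161 + 325*(-2)) = 1/(-46161 - 650) = 1/(-46811) = -1/46811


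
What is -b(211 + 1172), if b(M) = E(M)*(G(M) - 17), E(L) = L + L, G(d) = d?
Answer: -3778356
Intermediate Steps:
E(L) = 2*L
b(M) = 2*M*(-17 + M) (b(M) = (2*M)*(M - 17) = (2*M)*(-17 + M) = 2*M*(-17 + M))
-b(211 + 1172) = -2*(211 + 1172)*(-17 + (211 + 1172)) = -2*1383*(-17 + 1383) = -2*1383*1366 = -1*3778356 = -3778356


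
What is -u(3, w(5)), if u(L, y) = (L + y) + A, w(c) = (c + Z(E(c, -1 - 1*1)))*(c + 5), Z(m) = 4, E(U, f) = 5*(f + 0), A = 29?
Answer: -122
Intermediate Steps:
E(U, f) = 5*f
w(c) = (4 + c)*(5 + c) (w(c) = (c + 4)*(c + 5) = (4 + c)*(5 + c))
u(L, y) = 29 + L + y (u(L, y) = (L + y) + 29 = 29 + L + y)
-u(3, w(5)) = -(29 + 3 + (20 + 5² + 9*5)) = -(29 + 3 + (20 + 25 + 45)) = -(29 + 3 + 90) = -1*122 = -122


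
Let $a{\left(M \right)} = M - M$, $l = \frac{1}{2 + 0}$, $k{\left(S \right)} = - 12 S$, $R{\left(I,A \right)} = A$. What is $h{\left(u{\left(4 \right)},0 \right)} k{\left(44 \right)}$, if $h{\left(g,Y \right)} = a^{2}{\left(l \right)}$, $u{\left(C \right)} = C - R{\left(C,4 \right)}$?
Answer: $0$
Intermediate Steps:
$u{\left(C \right)} = -4 + C$ ($u{\left(C \right)} = C - 4 = -4 + C$)
$l = \frac{1}{2} \approx 0.5$
$a{\left(M \right)} = 0$
$h{\left(g,Y \right)} = 0$ ($h{\left(g,Y \right)} = 0^{2} = 0$)
$h{\left(u{\left(4 \right)},0 \right)} k{\left(44 \right)} = 0 \left(\left(-12\right) 44\right) = 0 \left(-528\right) = 0$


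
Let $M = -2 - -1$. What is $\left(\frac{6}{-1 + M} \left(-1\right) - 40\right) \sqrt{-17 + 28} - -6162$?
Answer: $6162 - 37 \sqrt{11} \approx 6039.3$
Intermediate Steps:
$M = -1$ ($M = -2 + 1 = -1$)
$\left(\frac{6}{-1 + M} \left(-1\right) - 40\right) \sqrt{-17 + 28} - -6162 = \left(\frac{6}{-1 - 1} \left(-1\right) - 40\right) \sqrt{-17 + 28} - -6162 = \left(\frac{6}{-2} \left(-1\right) - 40\right) \sqrt{11} + 6162 = \left(6 \left(- \frac{1}{2}\right) \left(-1\right) - 40\right) \sqrt{11} + 6162 = \left(\left(-3\right) \left(-1\right) - 40\right) \sqrt{11} + 6162 = \left(3 - 40\right) \sqrt{11} + 6162 = - 37 \sqrt{11} + 6162 = 6162 - 37 \sqrt{11}$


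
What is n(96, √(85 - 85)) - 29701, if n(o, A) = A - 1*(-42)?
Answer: -29659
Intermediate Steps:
n(o, A) = 42 + A (n(o, A) = A + 42 = 42 + A)
n(96, √(85 - 85)) - 29701 = (42 + √(85 - 85)) - 29701 = (42 + √0) - 29701 = (42 + 0) - 29701 = 42 - 29701 = -29659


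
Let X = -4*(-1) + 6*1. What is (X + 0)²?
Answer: 100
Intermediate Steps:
X = 10 (X = 4 + 6 = 10)
(X + 0)² = (10 + 0)² = 10² = 100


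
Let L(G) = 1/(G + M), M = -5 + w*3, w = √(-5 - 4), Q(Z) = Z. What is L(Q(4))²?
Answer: -20/1681 + 9*I/3362 ≈ -0.011898 + 0.002677*I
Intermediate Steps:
w = 3*I (w = √(-9) = 3*I ≈ 3.0*I)
M = -5 + 9*I (M = -5 + (3*I)*3 = -5 + 9*I ≈ -5.0 + 9.0*I)
L(G) = 1/(-5 + G + 9*I) (L(G) = 1/(G + (-5 + 9*I)) = 1/(-5 + G + 9*I))
L(Q(4))² = (1/(-5 + 4 + 9*I))² = (1/(-1 + 9*I))² = ((-1 - 9*I)/82)² = (-1 - 9*I)²/6724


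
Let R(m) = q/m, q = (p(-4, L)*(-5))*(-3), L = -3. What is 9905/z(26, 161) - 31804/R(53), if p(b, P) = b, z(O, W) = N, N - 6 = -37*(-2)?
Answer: 6772163/240 ≈ 28217.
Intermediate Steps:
N = 80 (N = 6 - 37*(-2) = 6 + 74 = 80)
z(O, W) = 80
q = -60 (q = -4*(-5)*(-3) = 20*(-3) = -60)
R(m) = -60/m
9905/z(26, 161) - 31804/R(53) = 9905/80 - 31804/((-60/53)) = 9905*(1/80) - 31804/((-60*1/53)) = 1981/16 - 31804/(-60/53) = 1981/16 - 31804*(-53/60) = 1981/16 + 421403/15 = 6772163/240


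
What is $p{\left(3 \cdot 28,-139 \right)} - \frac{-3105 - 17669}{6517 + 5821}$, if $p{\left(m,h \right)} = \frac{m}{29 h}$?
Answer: $\frac{41351801}{24867239} \approx 1.6629$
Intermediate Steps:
$p{\left(m,h \right)} = \frac{m}{29 h}$ ($p{\left(m,h \right)} = m \frac{1}{29 h} = \frac{m}{29 h}$)
$p{\left(3 \cdot 28,-139 \right)} - \frac{-3105 - 17669}{6517 + 5821} = \frac{3 \cdot 28}{29 \left(-139\right)} - \frac{-3105 - 17669}{6517 + 5821} = \frac{1}{29} \cdot 84 \left(- \frac{1}{139}\right) - - \frac{20774}{12338} = - \frac{84}{4031} - \left(-20774\right) \frac{1}{12338} = - \frac{84}{4031} - - \frac{10387}{6169} = - \frac{84}{4031} + \frac{10387}{6169} = \frac{41351801}{24867239}$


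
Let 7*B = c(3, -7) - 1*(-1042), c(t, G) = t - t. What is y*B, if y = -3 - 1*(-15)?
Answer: 12504/7 ≈ 1786.3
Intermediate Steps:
c(t, G) = 0
B = 1042/7 (B = (0 - 1*(-1042))/7 = (0 + 1042)/7 = (⅐)*1042 = 1042/7 ≈ 148.86)
y = 12 (y = -3 + 15 = 12)
y*B = 12*(1042/7) = 12504/7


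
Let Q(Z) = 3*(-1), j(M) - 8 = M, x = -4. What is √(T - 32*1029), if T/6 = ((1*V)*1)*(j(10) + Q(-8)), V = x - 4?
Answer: 4*I*√2103 ≈ 183.43*I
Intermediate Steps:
j(M) = 8 + M
Q(Z) = -3
V = -8 (V = -4 - 4 = -8)
T = -720 (T = 6*(((1*(-8))*1)*((8 + 10) - 3)) = 6*((-8*1)*(18 - 3)) = 6*(-8*15) = 6*(-120) = -720)
√(T - 32*1029) = √(-720 - 32*1029) = √(-720 - 32928) = √(-33648) = 4*I*√2103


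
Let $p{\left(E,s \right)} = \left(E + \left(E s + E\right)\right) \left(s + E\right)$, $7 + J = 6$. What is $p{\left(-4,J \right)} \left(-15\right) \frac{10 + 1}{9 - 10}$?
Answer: $3300$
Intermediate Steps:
$J = -1$ ($J = -7 + 6 = -1$)
$p{\left(E,s \right)} = \left(E + s\right) \left(2 E + E s\right)$ ($p{\left(E,s \right)} = \left(E + \left(E + E s\right)\right) \left(E + s\right) = \left(2 E + E s\right) \left(E + s\right) = \left(E + s\right) \left(2 E + E s\right)$)
$p{\left(-4,J \right)} \left(-15\right) \frac{10 + 1}{9 - 10} = - 4 \left(\left(-1\right)^{2} + 2 \left(-4\right) + 2 \left(-1\right) - -4\right) \left(-15\right) \frac{10 + 1}{9 - 10} = - 4 \left(1 - 8 - 2 + 4\right) \left(-15\right) \frac{11}{-1} = \left(-4\right) \left(-5\right) \left(-15\right) 11 \left(-1\right) = 20 \left(-15\right) \left(-11\right) = \left(-300\right) \left(-11\right) = 3300$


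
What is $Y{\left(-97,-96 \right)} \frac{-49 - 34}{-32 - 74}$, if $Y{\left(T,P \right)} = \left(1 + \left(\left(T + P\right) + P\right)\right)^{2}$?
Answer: $\frac{3442176}{53} \approx 64947.0$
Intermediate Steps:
$Y{\left(T,P \right)} = \left(1 + T + 2 P\right)^{2}$ ($Y{\left(T,P \right)} = \left(1 + \left(\left(P + T\right) + P\right)\right)^{2} = \left(1 + \left(T + 2 P\right)\right)^{2} = \left(1 + T + 2 P\right)^{2}$)
$Y{\left(-97,-96 \right)} \frac{-49 - 34}{-32 - 74} = \left(1 - 97 + 2 \left(-96\right)\right)^{2} \frac{-49 - 34}{-32 - 74} = \left(1 - 97 - 192\right)^{2} \left(- \frac{83}{-106}\right) = \left(-288\right)^{2} \left(\left(-83\right) \left(- \frac{1}{106}\right)\right) = 82944 \cdot \frac{83}{106} = \frac{3442176}{53}$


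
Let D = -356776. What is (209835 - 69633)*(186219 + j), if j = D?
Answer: -23912432514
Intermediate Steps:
j = -356776
(209835 - 69633)*(186219 + j) = (209835 - 69633)*(186219 - 356776) = 140202*(-170557) = -23912432514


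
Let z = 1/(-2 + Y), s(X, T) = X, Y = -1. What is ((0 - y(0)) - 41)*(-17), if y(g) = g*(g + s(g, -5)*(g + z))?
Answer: 697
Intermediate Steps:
z = -1/3 (z = 1/(-2 - 1) = 1/(-3) = -1/3 ≈ -0.33333)
y(g) = g*(g + g*(-1/3 + g)) (y(g) = g*(g + g*(g - 1/3)) = g*(g + g*(-1/3 + g)))
((0 - y(0)) - 41)*(-17) = ((0 - 0**2*(2/3 + 0)) - 41)*(-17) = ((0 - 0*2/3) - 41)*(-17) = ((0 - 1*0) - 41)*(-17) = ((0 + 0) - 41)*(-17) = (0 - 41)*(-17) = -41*(-17) = 697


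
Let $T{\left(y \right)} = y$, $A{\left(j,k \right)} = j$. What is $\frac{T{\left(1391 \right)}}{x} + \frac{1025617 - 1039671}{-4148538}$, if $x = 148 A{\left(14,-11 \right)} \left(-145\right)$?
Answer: $- \frac{774116299}{623193378360} \approx -0.0012422$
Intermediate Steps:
$x = -300440$ ($x = 148 \cdot 14 \left(-145\right) = 2072 \left(-145\right) = -300440$)
$\frac{T{\left(1391 \right)}}{x} + \frac{1025617 - 1039671}{-4148538} = \frac{1391}{-300440} + \frac{1025617 - 1039671}{-4148538} = 1391 \left(- \frac{1}{300440}\right) - - \frac{7027}{2074269} = - \frac{1391}{300440} + \frac{7027}{2074269} = - \frac{774116299}{623193378360}$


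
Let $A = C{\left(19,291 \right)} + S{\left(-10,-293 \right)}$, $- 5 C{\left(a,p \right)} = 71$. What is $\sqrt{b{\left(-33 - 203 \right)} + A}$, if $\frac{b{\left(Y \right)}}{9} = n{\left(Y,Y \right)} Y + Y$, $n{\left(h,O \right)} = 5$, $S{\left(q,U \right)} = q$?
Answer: $\frac{i \sqrt{319205}}{5} \approx 113.0 i$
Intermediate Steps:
$C{\left(a,p \right)} = - \frac{71}{5}$ ($C{\left(a,p \right)} = \left(- \frac{1}{5}\right) 71 = - \frac{71}{5}$)
$b{\left(Y \right)} = 54 Y$ ($b{\left(Y \right)} = 9 \left(5 Y + Y\right) = 9 \cdot 6 Y = 54 Y$)
$A = - \frac{121}{5}$ ($A = - \frac{71}{5} - 10 = - \frac{121}{5} \approx -24.2$)
$\sqrt{b{\left(-33 - 203 \right)} + A} = \sqrt{54 \left(-33 - 203\right) - \frac{121}{5}} = \sqrt{54 \left(-236\right) - \frac{121}{5}} = \sqrt{-12744 - \frac{121}{5}} = \sqrt{- \frac{63841}{5}} = \frac{i \sqrt{319205}}{5}$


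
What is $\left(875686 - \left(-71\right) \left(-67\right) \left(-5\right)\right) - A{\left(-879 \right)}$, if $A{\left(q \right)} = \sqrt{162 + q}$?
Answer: $899471 - i \sqrt{717} \approx 8.9947 \cdot 10^{5} - 26.777 i$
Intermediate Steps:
$\left(875686 - \left(-71\right) \left(-67\right) \left(-5\right)\right) - A{\left(-879 \right)} = \left(875686 - \left(-71\right) \left(-67\right) \left(-5\right)\right) - \sqrt{162 - 879} = \left(875686 - 4757 \left(-5\right)\right) - \sqrt{-717} = \left(875686 - -23785\right) - i \sqrt{717} = \left(875686 + 23785\right) - i \sqrt{717} = 899471 - i \sqrt{717}$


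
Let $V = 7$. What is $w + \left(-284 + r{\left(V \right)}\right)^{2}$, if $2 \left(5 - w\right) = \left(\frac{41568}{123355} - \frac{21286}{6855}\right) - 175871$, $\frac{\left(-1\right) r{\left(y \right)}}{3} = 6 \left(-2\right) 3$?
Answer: $\frac{40222714956443}{338239410} \approx 1.1892 \cdot 10^{5}$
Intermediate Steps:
$r{\left(y \right)} = 108$ ($r{\left(y \right)} = - 3 \cdot 6 \left(-2\right) 3 = - 3 \left(\left(-12\right) 3\right) = \left(-3\right) \left(-36\right) = 108$)
$w = \frac{29745410992283}{338239410}$ ($w = 5 - \frac{\left(\frac{41568}{123355} - \frac{21286}{6855}\right) - 175871}{2} = 5 - \frac{- \frac{468157178}{169119705} - 175871}{2} = 5 - - \frac{29743719795233}{338239410} = 5 + \frac{29743719795233}{338239410} = \frac{29745410992283}{338239410} \approx 87942.0$)
$w + \left(-284 + r{\left(V \right)}\right)^{2} = \frac{29745410992283}{338239410} + \left(-284 + 108\right)^{2} = \frac{29745410992283}{338239410} + \left(-176\right)^{2} = \frac{29745410992283}{338239410} + 30976 = \frac{40222714956443}{338239410}$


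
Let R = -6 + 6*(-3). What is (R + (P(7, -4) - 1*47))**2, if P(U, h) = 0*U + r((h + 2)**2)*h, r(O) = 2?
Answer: 6241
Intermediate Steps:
P(U, h) = 2*h (P(U, h) = 0*U + 2*h = 0 + 2*h = 2*h)
R = -24 (R = -6 - 18 = -24)
(R + (P(7, -4) - 1*47))**2 = (-24 + (2*(-4) - 1*47))**2 = (-24 + (-8 - 47))**2 = (-24 - 55)**2 = (-79)**2 = 6241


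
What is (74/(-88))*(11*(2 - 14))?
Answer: 111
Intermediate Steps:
(74/(-88))*(11*(2 - 14)) = (74*(-1/88))*(11*(-12)) = -37/44*(-132) = 111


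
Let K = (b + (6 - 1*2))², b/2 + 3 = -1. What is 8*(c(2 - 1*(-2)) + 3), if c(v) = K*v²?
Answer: 2072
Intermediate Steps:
b = -8 (b = -6 + 2*(-1) = -6 - 2 = -8)
K = 16 (K = (-8 + (6 - 1*2))² = (-8 + (6 - 2))² = (-8 + 4)² = (-4)² = 16)
c(v) = 16*v²
8*(c(2 - 1*(-2)) + 3) = 8*(16*(2 - 1*(-2))² + 3) = 8*(16*(2 + 2)² + 3) = 8*(16*4² + 3) = 8*(16*16 + 3) = 8*(256 + 3) = 8*259 = 2072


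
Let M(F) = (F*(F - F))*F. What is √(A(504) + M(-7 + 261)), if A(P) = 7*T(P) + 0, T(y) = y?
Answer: 42*√2 ≈ 59.397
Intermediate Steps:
A(P) = 7*P (A(P) = 7*P + 0 = 7*P)
M(F) = 0 (M(F) = (F*0)*F = 0*F = 0)
√(A(504) + M(-7 + 261)) = √(7*504 + 0) = √(3528 + 0) = √3528 = 42*√2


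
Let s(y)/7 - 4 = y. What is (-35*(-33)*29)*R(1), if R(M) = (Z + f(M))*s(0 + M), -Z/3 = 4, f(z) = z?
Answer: -12895575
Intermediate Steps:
s(y) = 28 + 7*y
Z = -12 (Z = -3*4 = -12)
R(M) = (-12 + M)*(28 + 7*M) (R(M) = (-12 + M)*(28 + 7*(0 + M)) = (-12 + M)*(28 + 7*M))
(-35*(-33)*29)*R(1) = (-35*(-33)*29)*(7*(-12 + 1)*(4 + 1)) = (1155*29)*(7*(-11)*5) = 33495*(-385) = -12895575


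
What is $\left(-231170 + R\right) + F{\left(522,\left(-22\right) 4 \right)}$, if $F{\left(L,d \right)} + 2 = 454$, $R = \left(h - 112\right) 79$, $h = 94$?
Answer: $-232140$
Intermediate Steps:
$R = -1422$ ($R = \left(94 - 112\right) 79 = \left(-18\right) 79 = -1422$)
$F{\left(L,d \right)} = 452$ ($F{\left(L,d \right)} = -2 + 454 = 452$)
$\left(-231170 + R\right) + F{\left(522,\left(-22\right) 4 \right)} = \left(-231170 - 1422\right) + 452 = -232592 + 452 = -232140$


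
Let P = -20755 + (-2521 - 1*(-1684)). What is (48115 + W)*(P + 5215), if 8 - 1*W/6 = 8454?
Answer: 41941497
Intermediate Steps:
W = -50676 (W = 48 - 6*8454 = 48 - 50724 = -50676)
P = -21592 (P = -20755 + (-2521 + 1684) = -20755 - 837 = -21592)
(48115 + W)*(P + 5215) = (48115 - 50676)*(-21592 + 5215) = -2561*(-16377) = 41941497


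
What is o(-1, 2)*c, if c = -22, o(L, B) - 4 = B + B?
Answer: -176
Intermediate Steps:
o(L, B) = 4 + 2*B (o(L, B) = 4 + (B + B) = 4 + 2*B)
o(-1, 2)*c = (4 + 2*2)*(-22) = (4 + 4)*(-22) = 8*(-22) = -176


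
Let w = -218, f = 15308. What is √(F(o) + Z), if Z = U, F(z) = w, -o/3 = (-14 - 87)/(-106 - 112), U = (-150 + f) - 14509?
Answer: √431 ≈ 20.761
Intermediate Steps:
U = 649 (U = (-150 + 15308) - 14509 = 15158 - 14509 = 649)
o = -303/218 (o = -3*(-14 - 87)/(-106 - 112) = -(-303)/(-218) = -(-303)*(-1)/218 = -3*101/218 = -303/218 ≈ -1.3899)
F(z) = -218
Z = 649
√(F(o) + Z) = √(-218 + 649) = √431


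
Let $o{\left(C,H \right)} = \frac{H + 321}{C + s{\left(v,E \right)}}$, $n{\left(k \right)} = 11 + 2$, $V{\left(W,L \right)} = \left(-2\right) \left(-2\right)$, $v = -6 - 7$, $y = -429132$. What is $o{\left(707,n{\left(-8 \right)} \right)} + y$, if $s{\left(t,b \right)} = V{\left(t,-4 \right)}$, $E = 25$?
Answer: $- \frac{305112518}{711} \approx -4.2913 \cdot 10^{5}$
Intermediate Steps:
$v = -13$ ($v = -6 - 7 = -13$)
$V{\left(W,L \right)} = 4$
$s{\left(t,b \right)} = 4$
$n{\left(k \right)} = 13$
$o{\left(C,H \right)} = \frac{321 + H}{4 + C}$ ($o{\left(C,H \right)} = \frac{H + 321}{C + 4} = \frac{321 + H}{4 + C}$)
$o{\left(707,n{\left(-8 \right)} \right)} + y = \frac{321 + 13}{4 + 707} - 429132 = \frac{1}{711} \cdot 334 - 429132 = \frac{334}{711} - 429132 = - \frac{305112518}{711}$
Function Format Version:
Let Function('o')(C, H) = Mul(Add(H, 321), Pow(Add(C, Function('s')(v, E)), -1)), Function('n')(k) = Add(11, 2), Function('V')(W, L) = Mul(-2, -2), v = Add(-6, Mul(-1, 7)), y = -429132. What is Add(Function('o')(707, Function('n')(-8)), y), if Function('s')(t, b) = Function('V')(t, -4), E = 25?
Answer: Rational(-305112518, 711) ≈ -4.2913e+5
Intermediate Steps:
v = -13 (v = Add(-6, -7) = -13)
Function('V')(W, L) = 4
Function('s')(t, b) = 4
Function('n')(k) = 13
Function('o')(C, H) = Mul(Pow(Add(4, C), -1), Add(321, H)) (Function('o')(C, H) = Mul(Add(H, 321), Pow(Add(C, 4), -1)) = Mul(Add(321, H), Pow(Add(4, C), -1)) = Mul(Pow(Add(4, C), -1), Add(321, H)))
Add(Function('o')(707, Function('n')(-8)), y) = Add(Mul(Pow(Add(4, 707), -1), Add(321, 13)), -429132) = Add(Mul(Pow(711, -1), 334), -429132) = Add(Mul(Rational(1, 711), 334), -429132) = Add(Rational(334, 711), -429132) = Rational(-305112518, 711)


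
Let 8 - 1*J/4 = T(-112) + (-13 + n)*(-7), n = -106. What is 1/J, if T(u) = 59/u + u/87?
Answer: -2436/8021123 ≈ -0.00030370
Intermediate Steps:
T(u) = 59/u + u/87 (T(u) = 59/u + u*(1/87) = 59/u + u/87)
J = -8021123/2436 (J = 32 - 4*((59/(-112) + (1/87)*(-112)) + (-13 - 106)*(-7)) = 32 - 4*((59*(-1/112) - 112/87) - 119*(-7)) = 32 - 4*((-59/112 - 112/87) + 833) = 32 - 4*(-17677/9744 + 833) = 32 - 4*8099075/9744 = 32 - 8099075/2436 = -8021123/2436 ≈ -3292.7)
1/J = 1/(-8021123/2436) = -2436/8021123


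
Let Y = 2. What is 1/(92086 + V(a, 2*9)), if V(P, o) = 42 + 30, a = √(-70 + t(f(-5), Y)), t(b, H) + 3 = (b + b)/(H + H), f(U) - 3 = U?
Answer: 1/92158 ≈ 1.0851e-5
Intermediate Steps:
f(U) = 3 + U
t(b, H) = -3 + b/H (t(b, H) = -3 + (b + b)/(H + H) = -3 + (2*b)/((2*H)) = -3 + (2*b)*(1/(2*H)) = -3 + b/H)
a = I*√74 (a = √(-70 + (-3 + (3 - 5)/2)) = √(-70 + (-3 - 2*½)) = √(-70 + (-3 - 1)) = √(-70 - 4) = √(-74) = I*√74 ≈ 8.6023*I)
V(P, o) = 72
1/(92086 + V(a, 2*9)) = 1/(92086 + 72) = 1/92158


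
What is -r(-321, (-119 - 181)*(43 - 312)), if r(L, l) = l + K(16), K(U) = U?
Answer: -80716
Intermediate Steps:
r(L, l) = 16 + l (r(L, l) = l + 16 = 16 + l)
-r(-321, (-119 - 181)*(43 - 312)) = -(16 + (-119 - 181)*(43 - 312)) = -(16 - 300*(-269)) = -(16 + 80700) = -1*80716 = -80716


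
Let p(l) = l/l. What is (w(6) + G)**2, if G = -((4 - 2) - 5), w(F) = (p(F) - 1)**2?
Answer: 9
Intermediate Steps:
p(l) = 1
w(F) = 0 (w(F) = (1 - 1)**2 = 0**2 = 0)
G = 3 (G = -(2 - 5) = -1*(-3) = 3)
(w(6) + G)**2 = (0 + 3)**2 = 3**2 = 9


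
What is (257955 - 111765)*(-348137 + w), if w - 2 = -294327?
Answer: -93921519780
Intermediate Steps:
w = -294325 (w = 2 - 294327 = -294325)
(257955 - 111765)*(-348137 + w) = (257955 - 111765)*(-348137 - 294325) = 146190*(-642462) = -93921519780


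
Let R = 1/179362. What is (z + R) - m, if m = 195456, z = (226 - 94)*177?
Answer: -30866765303/179362 ≈ -1.7209e+5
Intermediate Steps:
z = 23364 (z = 132*177 = 23364)
R = 1/179362 ≈ 5.5753e-6
(z + R) - m = (23364 + 1/179362) - 1*195456 = 4190613769/179362 - 195456 = -30866765303/179362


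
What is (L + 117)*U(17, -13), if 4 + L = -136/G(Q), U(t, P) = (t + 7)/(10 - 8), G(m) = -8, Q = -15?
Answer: 1560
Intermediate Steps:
U(t, P) = 7/2 + t/2 (U(t, P) = (7 + t)/2 = (7 + t)*(½) = 7/2 + t/2)
L = 13 (L = -4 - 136/(-8) = -4 - 136*(-⅛) = -4 + 17 = 13)
(L + 117)*U(17, -13) = (13 + 117)*(7/2 + (½)*17) = 130*(7/2 + 17/2) = 130*12 = 1560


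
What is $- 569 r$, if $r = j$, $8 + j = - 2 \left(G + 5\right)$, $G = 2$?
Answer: $12518$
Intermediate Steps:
$j = -22$ ($j = -8 - 2 \left(2 + 5\right) = -8 - 14 = -22$)
$r = -22$
$- 569 r = \left(-569\right) \left(-22\right) = 12518$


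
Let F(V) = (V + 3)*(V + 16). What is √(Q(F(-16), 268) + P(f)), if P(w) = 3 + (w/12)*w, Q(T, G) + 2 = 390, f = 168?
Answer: √2743 ≈ 52.374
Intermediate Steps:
F(V) = (3 + V)*(16 + V)
Q(T, G) = 388 (Q(T, G) = -2 + 390 = 388)
P(w) = 3 + w²/12 (P(w) = 3 + (w*(1/12))*w = 3 + (w/12)*w = 3 + w²/12)
√(Q(F(-16), 268) + P(f)) = √(388 + (3 + (1/12)*168²)) = √(388 + (3 + (1/12)*28224)) = √(388 + (3 + 2352)) = √(388 + 2355) = √2743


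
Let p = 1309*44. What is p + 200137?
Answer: 257733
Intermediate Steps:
p = 57596
p + 200137 = 57596 + 200137 = 257733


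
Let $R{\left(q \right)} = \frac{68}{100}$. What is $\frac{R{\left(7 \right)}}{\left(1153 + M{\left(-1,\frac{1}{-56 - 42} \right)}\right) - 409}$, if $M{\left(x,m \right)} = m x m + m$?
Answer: $\frac{163268}{178631925} \approx 0.00091399$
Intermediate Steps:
$R{\left(q \right)} = \frac{17}{25}$ ($R{\left(q \right)} = 68 \cdot \frac{1}{100} = \frac{17}{25}$)
$M{\left(x,m \right)} = m + x m^{2}$ ($M{\left(x,m \right)} = x m^{2} + m = m + x m^{2}$)
$\frac{R{\left(7 \right)}}{\left(1153 + M{\left(-1,\frac{1}{-56 - 42} \right)}\right) - 409} = \frac{17}{25 \left(\left(1153 + \frac{1 + \frac{1}{-56 - 42} \left(-1\right)}{-56 - 42}\right) - 409\right)} = \frac{17}{25 \left(\left(1153 + \frac{1 + \frac{1}{-98} \left(-1\right)}{-98}\right) - 409\right)} = \frac{17}{25 \left(\left(1153 - \frac{1 - - \frac{1}{98}}{98}\right) - 409\right)} = \frac{17}{25 \left(\left(1153 - \frac{1 + \frac{1}{98}}{98}\right) - 409\right)} = \frac{17}{25 \left(\left(1153 - \frac{99}{9604}\right) - 409\right)} = \frac{17}{25 \left(\frac{11073313}{9604} - 409\right)} = \frac{17}{25 \cdot \frac{7145277}{9604}} = \frac{17}{25} \cdot \frac{9604}{7145277} = \frac{163268}{178631925}$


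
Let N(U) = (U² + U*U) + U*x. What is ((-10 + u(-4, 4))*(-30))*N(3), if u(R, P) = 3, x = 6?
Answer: 7560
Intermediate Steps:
N(U) = 2*U² + 6*U (N(U) = (U² + U*U) + U*6 = (U² + U²) + 6*U = 2*U² + 6*U)
((-10 + u(-4, 4))*(-30))*N(3) = ((-10 + 3)*(-30))*(2*3*(3 + 3)) = (-7*(-30))*(2*3*6) = 210*36 = 7560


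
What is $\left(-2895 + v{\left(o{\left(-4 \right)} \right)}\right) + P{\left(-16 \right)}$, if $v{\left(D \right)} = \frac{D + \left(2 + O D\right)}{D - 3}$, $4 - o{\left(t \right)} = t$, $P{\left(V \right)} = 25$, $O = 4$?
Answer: $- \frac{14308}{5} \approx -2861.6$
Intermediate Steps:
$o{\left(t \right)} = 4 - t$
$v{\left(D \right)} = \frac{2 + 5 D}{-3 + D}$ ($v{\left(D \right)} = \frac{D + \left(2 + 4 D\right)}{D - 3} = \frac{2 + 5 D}{-3 + D}$)
$\left(-2895 + v{\left(o{\left(-4 \right)} \right)}\right) + P{\left(-16 \right)} = \left(-2895 + \frac{2 + 5 \left(4 - -4\right)}{-3 + \left(4 - -4\right)}\right) + 25 = \left(-2895 + \frac{2 + 5 \left(4 + 4\right)}{-3 + \left(4 + 4\right)}\right) + 25 = \left(-2895 + \frac{2 + 5 \cdot 8}{-3 + 8}\right) + 25 = \left(-2895 + \frac{2 + 40}{5}\right) + 25 = \left(-2895 + \frac{1}{5} \cdot 42\right) + 25 = \left(-2895 + \frac{42}{5}\right) + 25 = - \frac{14433}{5} + 25 = - \frac{14308}{5}$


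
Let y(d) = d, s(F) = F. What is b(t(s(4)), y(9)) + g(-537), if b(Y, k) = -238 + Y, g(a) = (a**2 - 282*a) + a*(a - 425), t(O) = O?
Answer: 956163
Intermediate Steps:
g(a) = a**2 - 282*a + a*(-425 + a) (g(a) = (a**2 - 282*a) + a*(-425 + a) = a**2 - 282*a + a*(-425 + a))
b(t(s(4)), y(9)) + g(-537) = (-238 + 4) - 537*(-707 + 2*(-537)) = -234 - 537*(-707 - 1074) = -234 - 537*(-1781) = -234 + 956397 = 956163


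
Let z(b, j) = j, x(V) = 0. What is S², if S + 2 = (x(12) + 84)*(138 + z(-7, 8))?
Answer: 150356644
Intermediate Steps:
S = 12262 (S = -2 + (0 + 84)*(138 + 8) = -2 + 84*146 = -2 + 12264 = 12262)
S² = 12262² = 150356644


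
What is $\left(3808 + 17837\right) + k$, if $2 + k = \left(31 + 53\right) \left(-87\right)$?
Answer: $14335$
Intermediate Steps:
$k = -7310$ ($k = -2 + \left(31 + 53\right) \left(-87\right) = -2 + 84 \left(-87\right) = -2 - 7308 = -7310$)
$\left(3808 + 17837\right) + k = \left(3808 + 17837\right) - 7310 = 21645 - 7310 = 14335$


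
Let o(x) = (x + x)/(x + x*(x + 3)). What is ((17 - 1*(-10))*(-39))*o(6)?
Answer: -1053/5 ≈ -210.60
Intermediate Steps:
o(x) = 2*x/(x + x*(3 + x)) (o(x) = (2*x)/(x + x*(3 + x)) = 2*x/(x + x*(3 + x)))
((17 - 1*(-10))*(-39))*o(6) = ((17 - 1*(-10))*(-39))*(2/(4 + 6)) = ((17 + 10)*(-39))*(2/10) = (27*(-39))*(2*(1/10)) = -1053*1/5 = -1053/5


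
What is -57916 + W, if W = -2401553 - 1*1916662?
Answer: -4376131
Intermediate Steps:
W = -4318215 (W = -2401553 - 1916662 = -4318215)
-57916 + W = -57916 - 4318215 = -4376131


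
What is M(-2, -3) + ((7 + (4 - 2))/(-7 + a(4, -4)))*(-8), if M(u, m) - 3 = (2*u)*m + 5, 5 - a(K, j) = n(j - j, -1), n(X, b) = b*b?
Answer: 44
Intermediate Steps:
n(X, b) = b²
a(K, j) = 4 (a(K, j) = 5 - 1*(-1)² = 5 - 1*1 = 5 - 1 = 4)
M(u, m) = 8 + 2*m*u (M(u, m) = 3 + ((2*u)*m + 5) = 3 + (2*m*u + 5) = 3 + (5 + 2*m*u) = 8 + 2*m*u)
M(-2, -3) + ((7 + (4 - 2))/(-7 + a(4, -4)))*(-8) = (8 + 2*(-3)*(-2)) + ((7 + (4 - 2))/(-7 + 4))*(-8) = (8 + 12) + ((7 + 2)/(-3))*(-8) = 20 + (9*(-⅓))*(-8) = 20 - 3*(-8) = 20 + 24 = 44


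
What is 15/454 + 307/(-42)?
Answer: -34687/4767 ≈ -7.2765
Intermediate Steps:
15/454 + 307/(-42) = 15*(1/454) + 307*(-1/42) = 15/454 - 307/42 = -34687/4767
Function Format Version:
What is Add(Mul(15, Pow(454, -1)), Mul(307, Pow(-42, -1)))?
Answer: Rational(-34687, 4767) ≈ -7.2765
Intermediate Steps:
Add(Mul(15, Pow(454, -1)), Mul(307, Pow(-42, -1))) = Add(Mul(15, Rational(1, 454)), Mul(307, Rational(-1, 42))) = Add(Rational(15, 454), Rational(-307, 42)) = Rational(-34687, 4767)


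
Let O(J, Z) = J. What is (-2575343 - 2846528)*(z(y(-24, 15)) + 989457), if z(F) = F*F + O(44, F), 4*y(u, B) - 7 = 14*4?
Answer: -85860667827935/16 ≈ -5.3663e+12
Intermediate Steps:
y(u, B) = 63/4 (y(u, B) = 7/4 + (14*4)/4 = 7/4 + (¼)*56 = 7/4 + 14 = 63/4)
z(F) = 44 + F² (z(F) = F*F + 44 = F² + 44 = 44 + F²)
(-2575343 - 2846528)*(z(y(-24, 15)) + 989457) = (-2575343 - 2846528)*((44 + (63/4)²) + 989457) = -5421871*((44 + 3969/16) + 989457) = -5421871*(4673/16 + 989457) = -5421871*15835985/16 = -85860667827935/16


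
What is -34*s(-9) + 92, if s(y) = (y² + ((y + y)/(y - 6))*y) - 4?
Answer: -10794/5 ≈ -2158.8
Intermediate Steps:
s(y) = -4 + y² + 2*y²/(-6 + y) (s(y) = (y² + ((2*y)/(-6 + y))*y) - 4 = (y² + (2*y/(-6 + y))*y) - 4 = (y² + 2*y²/(-6 + y)) - 4 = -4 + y² + 2*y²/(-6 + y))
-34*s(-9) + 92 = -34*(24 + (-9)³ - 4*(-9) - 4*(-9)²)/(-6 - 9) + 92 = -34*(24 - 729 + 36 - 4*81)/(-15) + 92 = -(-34)*(24 - 729 + 36 - 324)/15 + 92 = -(-34)*(-993)/15 + 92 = -34*331/5 + 92 = -11254/5 + 92 = -10794/5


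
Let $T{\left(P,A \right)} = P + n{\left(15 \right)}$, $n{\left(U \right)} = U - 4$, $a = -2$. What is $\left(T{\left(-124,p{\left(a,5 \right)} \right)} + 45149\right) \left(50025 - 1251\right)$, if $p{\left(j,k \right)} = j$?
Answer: $2196585864$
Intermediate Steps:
$n{\left(U \right)} = -4 + U$ ($n{\left(U \right)} = U - 4 = -4 + U$)
$T{\left(P,A \right)} = 11 + P$ ($T{\left(P,A \right)} = P + \left(-4 + 15\right) = P + 11 = 11 + P$)
$\left(T{\left(-124,p{\left(a,5 \right)} \right)} + 45149\right) \left(50025 - 1251\right) = \left(\left(11 - 124\right) + 45149\right) \left(50025 - 1251\right) = \left(-113 + 45149\right) 48774 = 45036 \cdot 48774 = 2196585864$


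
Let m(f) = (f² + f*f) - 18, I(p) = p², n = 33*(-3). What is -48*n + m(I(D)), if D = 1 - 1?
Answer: 4734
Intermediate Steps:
n = -99
D = 0
m(f) = -18 + 2*f² (m(f) = (f² + f²) - 18 = 2*f² - 18 = -18 + 2*f²)
-48*n + m(I(D)) = -48*(-99) + (-18 + 2*(0²)²) = 4752 + (-18 + 2*0²) = 4752 + (-18 + 2*0) = 4752 + (-18 + 0) = 4752 - 18 = 4734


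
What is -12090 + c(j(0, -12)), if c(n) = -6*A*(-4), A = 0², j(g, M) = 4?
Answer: -12090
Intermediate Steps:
A = 0
c(n) = 0 (c(n) = -6*0*(-4) = 0*(-4) = 0)
-12090 + c(j(0, -12)) = -12090 + 0 = -12090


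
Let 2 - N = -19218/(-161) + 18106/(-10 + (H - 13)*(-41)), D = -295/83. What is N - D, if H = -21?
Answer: -1173419355/9247196 ≈ -126.89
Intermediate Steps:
D = -295/83 (D = -295*1/83 = -295/83 ≈ -3.5542)
N = -14533565/111412 (N = 2 - (-19218/(-161) + 18106/(-10 + (-21 - 13)*(-41))) = 2 - (-19218*(-1/161) + 18106/(-10 - 34*(-41))) = 2 - (19218/161 + 18106/(-10 + 1394)) = 2 - (19218/161 + 18106/1384) = 2 - (19218/161 + 18106*(1/1384)) = 2 - (19218/161 + 9053/692) = 2 - 1*14756389/111412 = 2 - 14756389/111412 = -14533565/111412 ≈ -130.45)
N - D = -14533565/111412 - 1*(-295/83) = -14533565/111412 + 295/83 = -1173419355/9247196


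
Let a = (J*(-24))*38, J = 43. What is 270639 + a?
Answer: 231423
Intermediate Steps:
a = -39216 (a = (43*(-24))*38 = -1032*38 = -39216)
270639 + a = 270639 - 39216 = 231423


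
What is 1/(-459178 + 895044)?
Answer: 1/435866 ≈ 2.2943e-6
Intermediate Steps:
1/(-459178 + 895044) = 1/435866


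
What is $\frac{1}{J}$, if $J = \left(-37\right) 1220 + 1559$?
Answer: $- \frac{1}{43581} \approx -2.2946 \cdot 10^{-5}$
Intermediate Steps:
$J = -43581$ ($J = -45140 + 1559 = -43581$)
$\frac{1}{J} = \frac{1}{-43581} = - \frac{1}{43581}$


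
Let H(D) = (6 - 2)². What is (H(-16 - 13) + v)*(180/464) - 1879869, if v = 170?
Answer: -109028217/58 ≈ -1.8798e+6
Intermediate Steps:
H(D) = 16 (H(D) = 4² = 16)
(H(-16 - 13) + v)*(180/464) - 1879869 = (16 + 170)*(180/464) - 1879869 = 186*(180*(1/464)) - 1879869 = 186*(45/116) - 1879869 = 4185/58 - 1879869 = -109028217/58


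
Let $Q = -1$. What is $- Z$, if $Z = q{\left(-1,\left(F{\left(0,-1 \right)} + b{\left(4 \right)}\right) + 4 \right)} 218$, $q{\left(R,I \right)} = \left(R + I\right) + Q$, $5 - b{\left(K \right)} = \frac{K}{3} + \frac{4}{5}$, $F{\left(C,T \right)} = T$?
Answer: $- \frac{12644}{15} \approx -842.93$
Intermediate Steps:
$b{\left(K \right)} = \frac{21}{5} - \frac{K}{3}$ ($b{\left(K \right)} = 5 - \left(\frac{K}{3} + \frac{4}{5}\right) = 5 - \left(\frac{4}{5} + \frac{K}{3}\right) = \frac{21}{5} - \frac{K}{3}$)
$q{\left(R,I \right)} = -1 + I + R$ ($q{\left(R,I \right)} = \left(R + I\right) - 1 = \left(I + R\right) - 1 = -1 + I + R$)
$Z = \frac{12644}{15}$ ($Z = \left(-1 + \left(\left(-1 + \left(\frac{21}{5} - \frac{4}{3}\right)\right) + 4\right) - 1\right) 218 = \left(-1 + \left(\left(-1 + \frac{43}{15}\right) + 4\right) - 1\right) 218 = \left(-1 + \left(\frac{28}{15} + 4\right) - 1\right) 218 = \left(-1 + \frac{88}{15} - 1\right) 218 = \frac{58}{15} \cdot 218 = \frac{12644}{15} \approx 842.93$)
$- Z = \left(-1\right) \frac{12644}{15} = - \frac{12644}{15}$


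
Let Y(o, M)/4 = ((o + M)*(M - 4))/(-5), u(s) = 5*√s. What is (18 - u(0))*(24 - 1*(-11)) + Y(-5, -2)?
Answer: 2982/5 ≈ 596.40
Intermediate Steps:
Y(o, M) = -4*(-4 + M)*(M + o)/5 (Y(o, M) = 4*(((o + M)*(M - 4))/(-5)) = 4*(((M + o)*(-4 + M))*(-⅕)) = 4*(((-4 + M)*(M + o))*(-⅕)) = 4*(-(-4 + M)*(M + o)/5) = -4*(-4 + M)*(M + o)/5)
(18 - u(0))*(24 - 1*(-11)) + Y(-5, -2) = (18 - 5*√0)*(24 - 1*(-11)) + (-⅘*(-2)² + (16/5)*(-2) + (16/5)*(-5) - ⅘*(-2)*(-5)) = (18 - 5*0)*(24 + 11) + (-⅘*4 - 32/5 - 16 - 8) = (18 - 1*0)*35 + (-16/5 - 32/5 - 16 - 8) = (18 + 0)*35 - 168/5 = 18*35 - 168/5 = 630 - 168/5 = 2982/5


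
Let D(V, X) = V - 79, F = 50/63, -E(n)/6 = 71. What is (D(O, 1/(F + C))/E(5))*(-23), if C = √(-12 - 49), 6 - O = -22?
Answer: -391/142 ≈ -2.7535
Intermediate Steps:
O = 28 (O = 6 - 1*(-22) = 6 + 22 = 28)
E(n) = -426 (E(n) = -6*71 = -426)
F = 50/63 (F = 50*(1/63) = 50/63 ≈ 0.79365)
C = I*√61 (C = √(-61) = I*√61 ≈ 7.8102*I)
D(V, X) = -79 + V
(D(O, 1/(F + C))/E(5))*(-23) = ((-79 + 28)/(-426))*(-23) = -51*(-1/426)*(-23) = (17/142)*(-23) = -391/142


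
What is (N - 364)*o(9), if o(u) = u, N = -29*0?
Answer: -3276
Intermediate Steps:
N = 0
(N - 364)*o(9) = (0 - 364)*9 = -364*9 = -3276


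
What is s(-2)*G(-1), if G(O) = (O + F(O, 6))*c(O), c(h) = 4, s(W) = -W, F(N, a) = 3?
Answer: 16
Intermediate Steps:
G(O) = 12 + 4*O (G(O) = (O + 3)*4 = (3 + O)*4 = 12 + 4*O)
s(-2)*G(-1) = (-1*(-2))*(12 + 4*(-1)) = 2*(12 - 4) = 2*8 = 16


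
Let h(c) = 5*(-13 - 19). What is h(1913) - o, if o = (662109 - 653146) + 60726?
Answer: -69849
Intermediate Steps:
h(c) = -160 (h(c) = 5*(-32) = -160)
o = 69689 (o = 8963 + 60726 = 69689)
h(1913) - o = -160 - 1*69689 = -160 - 69689 = -69849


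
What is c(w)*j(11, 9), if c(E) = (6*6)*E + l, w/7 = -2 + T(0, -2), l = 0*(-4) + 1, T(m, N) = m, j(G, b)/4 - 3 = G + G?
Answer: -50300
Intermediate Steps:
j(G, b) = 12 + 8*G (j(G, b) = 12 + 4*(G + G) = 12 + 4*(2*G) = 12 + 8*G)
l = 1 (l = 0 + 1 = 1)
w = -14 (w = 7*(-2 + 0) = 7*(-2) = -14)
c(E) = 1 + 36*E (c(E) = (6*6)*E + 1 = 36*E + 1 = 1 + 36*E)
c(w)*j(11, 9) = (1 + 36*(-14))*(12 + 8*11) = (1 - 504)*(12 + 88) = -503*100 = -50300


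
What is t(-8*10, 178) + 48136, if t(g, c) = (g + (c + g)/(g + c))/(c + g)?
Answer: 4717249/98 ≈ 48135.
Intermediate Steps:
t(g, c) = (1 + g)/(c + g) (t(g, c) = (g + (c + g)/(c + g))/(c + g) = (g + 1)/(c + g) = (1 + g)/(c + g))
t(-8*10, 178) + 48136 = (1 - 8*10)/(178 - 8*10) + 48136 = (1 - 80)/(178 - 80) + 48136 = -79/98 + 48136 = 4717249/98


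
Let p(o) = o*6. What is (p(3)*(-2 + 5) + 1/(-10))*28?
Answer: 7546/5 ≈ 1509.2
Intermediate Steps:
p(o) = 6*o
(p(3)*(-2 + 5) + 1/(-10))*28 = ((6*3)*(-2 + 5) + 1/(-10))*28 = (18*3 - 1/10)*28 = (54 - 1/10)*28 = (539/10)*28 = 7546/5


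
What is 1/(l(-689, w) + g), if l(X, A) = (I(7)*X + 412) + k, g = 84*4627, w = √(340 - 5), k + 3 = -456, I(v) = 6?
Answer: 1/384487 ≈ 2.6009e-6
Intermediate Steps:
k = -459 (k = -3 - 456 = -459)
w = √335 ≈ 18.303
g = 388668
l(X, A) = -47 + 6*X (l(X, A) = (6*X + 412) - 459 = (412 + 6*X) - 459 = -47 + 6*X)
1/(l(-689, w) + g) = 1/((-47 + 6*(-689)) + 388668) = 1/((-47 - 4134) + 388668) = 1/(-4181 + 388668) = 1/384487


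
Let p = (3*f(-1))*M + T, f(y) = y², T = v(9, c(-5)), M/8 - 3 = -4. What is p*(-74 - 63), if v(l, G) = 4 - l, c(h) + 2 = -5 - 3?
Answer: 3973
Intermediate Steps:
M = -8 (M = 24 + 8*(-4) = 24 - 32 = -8)
c(h) = -10 (c(h) = -2 + (-5 - 3) = -2 - 8 = -10)
T = -5 (T = 4 - 1*9 = 4 - 9 = -5)
p = -29 (p = (3*(-1)²)*(-8) - 5 = (3*1)*(-8) - 5 = 3*(-8) - 5 = -24 - 5 = -29)
p*(-74 - 63) = -29*(-74 - 63) = -29*(-137) = 3973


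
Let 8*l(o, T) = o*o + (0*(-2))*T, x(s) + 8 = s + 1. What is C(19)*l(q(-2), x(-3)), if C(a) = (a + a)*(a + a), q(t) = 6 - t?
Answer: 11552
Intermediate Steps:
x(s) = -7 + s (x(s) = -8 + (s + 1) = -8 + (1 + s) = -7 + s)
C(a) = 4*a² (C(a) = (2*a)*(2*a) = 4*a²)
l(o, T) = o²/8 (l(o, T) = (o*o + (0*(-2))*T)/8 = (o² + 0*T)/8 = (o² + 0)/8 = o²/8)
C(19)*l(q(-2), x(-3)) = (4*19²)*((6 - 1*(-2))²/8) = (4*361)*((6 + 2)²/8) = 1444*((⅛)*8²) = 1444*((⅛)*64) = 1444*8 = 11552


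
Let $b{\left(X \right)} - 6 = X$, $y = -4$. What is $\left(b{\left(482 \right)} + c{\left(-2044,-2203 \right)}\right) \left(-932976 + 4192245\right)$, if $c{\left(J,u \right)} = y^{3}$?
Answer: $1381930056$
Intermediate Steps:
$c{\left(J,u \right)} = -64$ ($c{\left(J,u \right)} = \left(-4\right)^{3} = -64$)
$b{\left(X \right)} = 6 + X$
$\left(b{\left(482 \right)} + c{\left(-2044,-2203 \right)}\right) \left(-932976 + 4192245\right) = \left(\left(6 + 482\right) - 64\right) \left(-932976 + 4192245\right) = \left(488 - 64\right) 3259269 = 424 \cdot 3259269 = 1381930056$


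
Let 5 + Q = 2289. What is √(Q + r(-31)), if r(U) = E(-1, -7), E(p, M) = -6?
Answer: √2278 ≈ 47.728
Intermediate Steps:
r(U) = -6
Q = 2284 (Q = -5 + 2289 = 2284)
√(Q + r(-31)) = √(2284 - 6) = √2278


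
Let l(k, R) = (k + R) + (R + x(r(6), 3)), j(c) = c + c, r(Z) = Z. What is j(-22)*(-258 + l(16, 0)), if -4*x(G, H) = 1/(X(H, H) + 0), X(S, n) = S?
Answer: 31955/3 ≈ 10652.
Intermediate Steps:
j(c) = 2*c
x(G, H) = -1/(4*H) (x(G, H) = -1/(4*(H + 0)) = -1/(4*H))
l(k, R) = -1/12 + k + 2*R (l(k, R) = (k + R) + (R - 1/4/3) = (R + k) + (R - 1/4*1/3) = (R + k) + (R - 1/12) = (R + k) + (-1/12 + R) = -1/12 + k + 2*R)
j(-22)*(-258 + l(16, 0)) = (2*(-22))*(-258 + (-1/12 + 16 + 2*0)) = -44*(-258 + (-1/12 + 16 + 0)) = -44*(-258 + 191/12) = -44*(-2905/12) = 31955/3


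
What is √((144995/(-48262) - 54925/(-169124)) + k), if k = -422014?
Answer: 119*I*√124090011477680351581/2040565622 ≈ 649.63*I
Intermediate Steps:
√((144995/(-48262) - 54925/(-169124)) + k) = √((144995/(-48262) - 54925/(-169124)) - 422014) = √((144995*(-1/48262) - 54925*(-1/169124)) - 422014) = √((-144995/48262 + 54925/169124) - 422014) = √(-10935672015/4081131244 - 422014) = √(-1722305456477431/4081131244) = 119*I*√124090011477680351581/2040565622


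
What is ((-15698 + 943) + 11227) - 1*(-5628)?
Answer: 2100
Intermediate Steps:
((-15698 + 943) + 11227) - 1*(-5628) = (-14755 + 11227) + 5628 = -3528 + 5628 = 2100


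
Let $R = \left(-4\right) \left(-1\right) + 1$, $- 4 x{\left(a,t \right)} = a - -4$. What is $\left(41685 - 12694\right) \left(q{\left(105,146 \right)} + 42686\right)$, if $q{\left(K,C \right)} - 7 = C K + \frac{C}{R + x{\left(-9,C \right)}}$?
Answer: $\frac{42070550569}{25} \approx 1.6828 \cdot 10^{9}$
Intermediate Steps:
$x{\left(a,t \right)} = -1 - \frac{a}{4}$ ($x{\left(a,t \right)} = - \frac{a - -4}{4} = - \frac{a + 4}{4} = - \frac{4 + a}{4} = -1 - \frac{a}{4}$)
$R = 5$ ($R = 4 + 1 = 5$)
$q{\left(K,C \right)} = 7 + \frac{4 C}{25} + C K$ ($q{\left(K,C \right)} = 7 + \left(C K + \frac{C}{5 - - \frac{5}{4}}\right) = 7 + \left(C K + \frac{C}{5 + \left(-1 + \frac{9}{4}\right)}\right) = 7 + \left(C K + \frac{C}{5 + \frac{5}{4}}\right) = 7 + \left(C K + \frac{C}{\frac{25}{4}}\right) = 7 + \left(C K + \frac{4 C}{25}\right) = 7 + \left(\frac{4 C}{25} + C K\right) = 7 + \frac{4 C}{25} + C K$)
$\left(41685 - 12694\right) \left(q{\left(105,146 \right)} + 42686\right) = \left(41685 - 12694\right) \left(\left(7 + \frac{4}{25} \cdot 146 + 146 \cdot 105\right) + 42686\right) = 28991 \left(\left(7 + \frac{584}{25} + 15330\right) + 42686\right) = 28991 \left(\frac{384009}{25} + 42686\right) = 28991 \cdot \frac{1451159}{25} = \frac{42070550569}{25}$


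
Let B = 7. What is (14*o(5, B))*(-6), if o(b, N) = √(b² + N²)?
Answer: -84*√74 ≈ -722.60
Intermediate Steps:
o(b, N) = √(N² + b²)
(14*o(5, B))*(-6) = (14*√(7² + 5²))*(-6) = (14*√(49 + 25))*(-6) = (14*√74)*(-6) = -84*√74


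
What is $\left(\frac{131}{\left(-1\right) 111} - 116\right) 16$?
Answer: $- \frac{208112}{111} \approx -1874.9$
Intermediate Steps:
$\left(\frac{131}{\left(-1\right) 111} - 116\right) 16 = \left(\frac{131}{-111} - 116\right) 16 = \left(131 \left(- \frac{1}{111}\right) - 116\right) 16 = \left(- \frac{131}{111} - 116\right) 16 = \left(- \frac{13007}{111}\right) 16 = - \frac{208112}{111}$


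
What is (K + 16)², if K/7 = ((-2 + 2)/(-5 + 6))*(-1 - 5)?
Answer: 256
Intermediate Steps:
K = 0 (K = 7*(((-2 + 2)/(-5 + 6))*(-1 - 5)) = 7*((0/1)*(-6)) = 7*((0*1)*(-6)) = 7*(0*(-6)) = 7*0 = 0)
(K + 16)² = (0 + 16)² = 16² = 256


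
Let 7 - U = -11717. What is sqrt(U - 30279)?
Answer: I*sqrt(18555) ≈ 136.22*I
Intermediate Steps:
U = 11724 (U = 7 - 1*(-11717) = 7 + 11717 = 11724)
sqrt(U - 30279) = sqrt(11724 - 30279) = sqrt(-18555) = I*sqrt(18555)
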